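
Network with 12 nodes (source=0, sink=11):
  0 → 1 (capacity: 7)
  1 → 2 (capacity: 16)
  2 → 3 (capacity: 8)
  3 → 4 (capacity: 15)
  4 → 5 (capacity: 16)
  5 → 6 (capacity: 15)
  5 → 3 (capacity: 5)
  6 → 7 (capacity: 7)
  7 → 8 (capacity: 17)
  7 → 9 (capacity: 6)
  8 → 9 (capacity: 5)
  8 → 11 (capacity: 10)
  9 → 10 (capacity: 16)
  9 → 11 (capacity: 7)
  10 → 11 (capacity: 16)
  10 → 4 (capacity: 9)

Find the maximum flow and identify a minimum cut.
Max flow = 7, Min cut edges: (6,7)

Maximum flow: 7
Minimum cut: (6,7)
Partition: S = [0, 1, 2, 3, 4, 5, 6], T = [7, 8, 9, 10, 11]

Max-flow min-cut theorem verified: both equal 7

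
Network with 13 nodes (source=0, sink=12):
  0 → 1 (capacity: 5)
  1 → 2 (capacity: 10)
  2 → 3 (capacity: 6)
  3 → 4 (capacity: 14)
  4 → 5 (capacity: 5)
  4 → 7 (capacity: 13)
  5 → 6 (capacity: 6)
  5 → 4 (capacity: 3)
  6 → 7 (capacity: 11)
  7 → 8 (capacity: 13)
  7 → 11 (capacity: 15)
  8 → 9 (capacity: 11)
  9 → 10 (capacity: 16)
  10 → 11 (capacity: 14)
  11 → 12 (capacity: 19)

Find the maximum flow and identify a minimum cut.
Max flow = 5, Min cut edges: (0,1)

Maximum flow: 5
Minimum cut: (0,1)
Partition: S = [0], T = [1, 2, 3, 4, 5, 6, 7, 8, 9, 10, 11, 12]

Max-flow min-cut theorem verified: both equal 5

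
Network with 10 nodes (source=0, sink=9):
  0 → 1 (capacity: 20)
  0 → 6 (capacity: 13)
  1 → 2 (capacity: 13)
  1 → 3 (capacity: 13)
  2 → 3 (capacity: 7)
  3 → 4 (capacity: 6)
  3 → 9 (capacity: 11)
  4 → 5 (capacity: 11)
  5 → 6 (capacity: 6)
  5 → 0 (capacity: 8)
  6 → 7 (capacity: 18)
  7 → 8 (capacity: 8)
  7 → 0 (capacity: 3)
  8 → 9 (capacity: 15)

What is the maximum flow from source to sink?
Maximum flow = 19

Max flow: 19

Flow assignment:
  0 → 1: 11/20
  0 → 6: 8/13
  1 → 3: 11/13
  3 → 9: 11/11
  6 → 7: 8/18
  7 → 8: 8/8
  8 → 9: 8/15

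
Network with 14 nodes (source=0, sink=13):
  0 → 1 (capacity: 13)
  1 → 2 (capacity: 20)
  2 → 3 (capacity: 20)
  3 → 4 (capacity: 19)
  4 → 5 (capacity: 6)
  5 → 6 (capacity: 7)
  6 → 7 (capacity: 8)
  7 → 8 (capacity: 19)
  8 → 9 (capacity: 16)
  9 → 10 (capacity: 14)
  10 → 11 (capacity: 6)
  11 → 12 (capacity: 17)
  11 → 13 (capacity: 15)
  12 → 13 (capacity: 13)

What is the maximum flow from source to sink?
Maximum flow = 6

Max flow: 6

Flow assignment:
  0 → 1: 6/13
  1 → 2: 6/20
  2 → 3: 6/20
  3 → 4: 6/19
  4 → 5: 6/6
  5 → 6: 6/7
  6 → 7: 6/8
  7 → 8: 6/19
  8 → 9: 6/16
  9 → 10: 6/14
  10 → 11: 6/6
  11 → 13: 6/15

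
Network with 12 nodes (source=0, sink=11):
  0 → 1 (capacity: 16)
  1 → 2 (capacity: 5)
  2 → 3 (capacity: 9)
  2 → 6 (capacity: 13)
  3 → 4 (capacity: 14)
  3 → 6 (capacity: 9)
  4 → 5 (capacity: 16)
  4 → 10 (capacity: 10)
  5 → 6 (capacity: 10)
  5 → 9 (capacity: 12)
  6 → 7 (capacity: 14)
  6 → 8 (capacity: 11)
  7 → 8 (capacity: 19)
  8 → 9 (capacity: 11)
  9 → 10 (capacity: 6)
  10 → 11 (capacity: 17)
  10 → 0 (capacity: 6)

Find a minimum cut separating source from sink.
Min cut value = 5, edges: (1,2)

Min cut value: 5
Partition: S = [0, 1], T = [2, 3, 4, 5, 6, 7, 8, 9, 10, 11]
Cut edges: (1,2)

By max-flow min-cut theorem, max flow = min cut = 5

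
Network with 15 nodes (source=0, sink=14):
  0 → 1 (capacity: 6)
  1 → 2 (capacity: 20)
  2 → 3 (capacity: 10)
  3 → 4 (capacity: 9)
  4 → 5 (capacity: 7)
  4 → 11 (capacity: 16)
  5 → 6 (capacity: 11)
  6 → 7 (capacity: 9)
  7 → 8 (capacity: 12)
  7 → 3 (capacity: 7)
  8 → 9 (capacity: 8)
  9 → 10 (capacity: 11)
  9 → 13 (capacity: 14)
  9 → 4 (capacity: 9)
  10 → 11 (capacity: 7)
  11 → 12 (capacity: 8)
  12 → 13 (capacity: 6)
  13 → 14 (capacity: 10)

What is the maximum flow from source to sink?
Maximum flow = 6

Max flow: 6

Flow assignment:
  0 → 1: 6/6
  1 → 2: 6/20
  2 → 3: 6/10
  3 → 4: 6/9
  4 → 11: 6/16
  11 → 12: 6/8
  12 → 13: 6/6
  13 → 14: 6/10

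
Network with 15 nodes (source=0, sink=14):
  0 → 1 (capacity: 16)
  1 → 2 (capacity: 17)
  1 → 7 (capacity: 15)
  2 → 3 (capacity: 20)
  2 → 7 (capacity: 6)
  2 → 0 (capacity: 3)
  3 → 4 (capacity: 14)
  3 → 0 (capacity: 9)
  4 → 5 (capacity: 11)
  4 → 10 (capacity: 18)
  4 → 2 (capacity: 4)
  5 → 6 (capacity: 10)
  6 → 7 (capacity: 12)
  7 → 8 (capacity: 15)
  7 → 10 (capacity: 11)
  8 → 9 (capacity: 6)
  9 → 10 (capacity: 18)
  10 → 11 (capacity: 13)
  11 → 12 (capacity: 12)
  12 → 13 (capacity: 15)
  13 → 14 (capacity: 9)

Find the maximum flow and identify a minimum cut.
Max flow = 9, Min cut edges: (13,14)

Maximum flow: 9
Minimum cut: (13,14)
Partition: S = [0, 1, 2, 3, 4, 5, 6, 7, 8, 9, 10, 11, 12, 13], T = [14]

Max-flow min-cut theorem verified: both equal 9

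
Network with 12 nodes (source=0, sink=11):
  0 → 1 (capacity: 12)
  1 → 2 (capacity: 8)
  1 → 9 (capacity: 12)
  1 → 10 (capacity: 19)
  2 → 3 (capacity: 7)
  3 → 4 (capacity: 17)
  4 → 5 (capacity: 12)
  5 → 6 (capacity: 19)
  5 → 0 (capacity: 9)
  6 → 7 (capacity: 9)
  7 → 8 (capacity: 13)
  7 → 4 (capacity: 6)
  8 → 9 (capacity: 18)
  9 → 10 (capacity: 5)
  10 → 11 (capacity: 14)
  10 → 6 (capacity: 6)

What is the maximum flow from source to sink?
Maximum flow = 12

Max flow: 12

Flow assignment:
  0 → 1: 12/12
  1 → 10: 12/19
  10 → 11: 12/14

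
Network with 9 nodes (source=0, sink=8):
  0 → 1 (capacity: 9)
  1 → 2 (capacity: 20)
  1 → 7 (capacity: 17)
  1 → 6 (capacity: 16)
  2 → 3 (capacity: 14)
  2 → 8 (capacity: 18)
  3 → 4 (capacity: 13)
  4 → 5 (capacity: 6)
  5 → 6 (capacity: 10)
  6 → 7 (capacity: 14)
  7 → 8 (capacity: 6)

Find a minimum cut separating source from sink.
Min cut value = 9, edges: (0,1)

Min cut value: 9
Partition: S = [0], T = [1, 2, 3, 4, 5, 6, 7, 8]
Cut edges: (0,1)

By max-flow min-cut theorem, max flow = min cut = 9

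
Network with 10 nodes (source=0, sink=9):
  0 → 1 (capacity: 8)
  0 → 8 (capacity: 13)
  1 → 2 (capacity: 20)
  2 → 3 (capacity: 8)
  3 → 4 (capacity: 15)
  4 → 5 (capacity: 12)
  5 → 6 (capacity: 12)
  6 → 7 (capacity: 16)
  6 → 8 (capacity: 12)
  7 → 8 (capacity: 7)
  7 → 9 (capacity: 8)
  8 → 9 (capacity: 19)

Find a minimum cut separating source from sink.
Min cut value = 21, edges: (0,8), (2,3)

Min cut value: 21
Partition: S = [0, 1, 2], T = [3, 4, 5, 6, 7, 8, 9]
Cut edges: (0,8), (2,3)

By max-flow min-cut theorem, max flow = min cut = 21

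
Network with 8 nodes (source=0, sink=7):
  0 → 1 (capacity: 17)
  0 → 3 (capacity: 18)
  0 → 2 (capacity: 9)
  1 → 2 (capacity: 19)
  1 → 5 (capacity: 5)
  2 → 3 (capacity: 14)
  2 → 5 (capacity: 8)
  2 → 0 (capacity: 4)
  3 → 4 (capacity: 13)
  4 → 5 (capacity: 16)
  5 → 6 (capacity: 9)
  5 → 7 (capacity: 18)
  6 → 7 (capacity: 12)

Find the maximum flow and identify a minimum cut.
Max flow = 26, Min cut edges: (1,5), (2,5), (3,4)

Maximum flow: 26
Minimum cut: (1,5), (2,5), (3,4)
Partition: S = [0, 1, 2, 3], T = [4, 5, 6, 7]

Max-flow min-cut theorem verified: both equal 26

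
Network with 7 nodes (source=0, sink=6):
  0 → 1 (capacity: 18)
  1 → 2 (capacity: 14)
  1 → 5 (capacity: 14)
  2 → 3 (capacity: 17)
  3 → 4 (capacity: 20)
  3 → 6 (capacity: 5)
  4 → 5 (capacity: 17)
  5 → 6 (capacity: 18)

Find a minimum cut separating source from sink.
Min cut value = 18, edges: (0,1)

Min cut value: 18
Partition: S = [0], T = [1, 2, 3, 4, 5, 6]
Cut edges: (0,1)

By max-flow min-cut theorem, max flow = min cut = 18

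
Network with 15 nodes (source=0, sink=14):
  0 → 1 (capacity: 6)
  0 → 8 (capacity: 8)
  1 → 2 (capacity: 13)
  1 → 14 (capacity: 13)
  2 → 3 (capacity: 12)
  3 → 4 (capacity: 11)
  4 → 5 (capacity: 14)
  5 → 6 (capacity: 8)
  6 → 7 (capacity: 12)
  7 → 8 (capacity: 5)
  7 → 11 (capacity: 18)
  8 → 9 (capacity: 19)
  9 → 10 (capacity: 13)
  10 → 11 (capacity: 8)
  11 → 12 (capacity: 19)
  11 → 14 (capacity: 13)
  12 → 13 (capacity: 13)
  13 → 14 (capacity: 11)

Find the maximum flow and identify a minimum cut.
Max flow = 14, Min cut edges: (0,1), (10,11)

Maximum flow: 14
Minimum cut: (0,1), (10,11)
Partition: S = [0, 8, 9, 10], T = [1, 2, 3, 4, 5, 6, 7, 11, 12, 13, 14]

Max-flow min-cut theorem verified: both equal 14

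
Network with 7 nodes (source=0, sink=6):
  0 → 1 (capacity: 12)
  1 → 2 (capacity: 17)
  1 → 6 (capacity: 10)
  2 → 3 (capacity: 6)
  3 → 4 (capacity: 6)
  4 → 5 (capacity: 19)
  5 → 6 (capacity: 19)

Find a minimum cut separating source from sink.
Min cut value = 12, edges: (0,1)

Min cut value: 12
Partition: S = [0], T = [1, 2, 3, 4, 5, 6]
Cut edges: (0,1)

By max-flow min-cut theorem, max flow = min cut = 12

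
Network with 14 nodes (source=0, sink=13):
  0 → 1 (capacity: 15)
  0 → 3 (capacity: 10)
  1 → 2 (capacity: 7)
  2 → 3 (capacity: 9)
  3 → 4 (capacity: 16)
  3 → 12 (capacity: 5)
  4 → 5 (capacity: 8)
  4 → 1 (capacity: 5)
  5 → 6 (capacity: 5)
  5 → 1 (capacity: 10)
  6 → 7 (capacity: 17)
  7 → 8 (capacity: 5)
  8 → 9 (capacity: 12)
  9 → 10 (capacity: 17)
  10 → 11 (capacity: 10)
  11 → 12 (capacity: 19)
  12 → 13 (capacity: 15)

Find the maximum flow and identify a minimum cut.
Max flow = 10, Min cut edges: (3,12), (7,8)

Maximum flow: 10
Minimum cut: (3,12), (7,8)
Partition: S = [0, 1, 2, 3, 4, 5, 6, 7], T = [8, 9, 10, 11, 12, 13]

Max-flow min-cut theorem verified: both equal 10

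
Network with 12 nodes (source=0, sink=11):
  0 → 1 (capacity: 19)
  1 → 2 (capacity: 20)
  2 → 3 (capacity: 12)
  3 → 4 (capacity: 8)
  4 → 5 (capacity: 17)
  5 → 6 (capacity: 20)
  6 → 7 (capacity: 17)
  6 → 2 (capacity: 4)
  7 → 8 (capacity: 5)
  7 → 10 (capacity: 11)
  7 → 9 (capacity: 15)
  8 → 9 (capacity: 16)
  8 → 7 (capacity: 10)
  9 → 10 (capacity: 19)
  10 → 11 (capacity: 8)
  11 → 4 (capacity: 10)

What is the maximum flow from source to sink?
Maximum flow = 8

Max flow: 8

Flow assignment:
  0 → 1: 8/19
  1 → 2: 8/20
  2 → 3: 8/12
  3 → 4: 8/8
  4 → 5: 8/17
  5 → 6: 8/20
  6 → 7: 8/17
  7 → 10: 8/11
  10 → 11: 8/8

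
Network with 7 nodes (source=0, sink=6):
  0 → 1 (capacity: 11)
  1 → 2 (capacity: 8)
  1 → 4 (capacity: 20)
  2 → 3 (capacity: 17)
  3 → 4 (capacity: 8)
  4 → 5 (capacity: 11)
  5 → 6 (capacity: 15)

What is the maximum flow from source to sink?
Maximum flow = 11

Max flow: 11

Flow assignment:
  0 → 1: 11/11
  1 → 4: 11/20
  4 → 5: 11/11
  5 → 6: 11/15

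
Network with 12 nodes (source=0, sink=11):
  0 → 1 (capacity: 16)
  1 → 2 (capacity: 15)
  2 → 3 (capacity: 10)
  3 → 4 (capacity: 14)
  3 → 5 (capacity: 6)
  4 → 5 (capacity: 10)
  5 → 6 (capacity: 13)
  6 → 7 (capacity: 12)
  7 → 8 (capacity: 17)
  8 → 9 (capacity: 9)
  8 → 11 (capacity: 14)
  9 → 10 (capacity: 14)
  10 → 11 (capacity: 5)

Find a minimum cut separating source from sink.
Min cut value = 10, edges: (2,3)

Min cut value: 10
Partition: S = [0, 1, 2], T = [3, 4, 5, 6, 7, 8, 9, 10, 11]
Cut edges: (2,3)

By max-flow min-cut theorem, max flow = min cut = 10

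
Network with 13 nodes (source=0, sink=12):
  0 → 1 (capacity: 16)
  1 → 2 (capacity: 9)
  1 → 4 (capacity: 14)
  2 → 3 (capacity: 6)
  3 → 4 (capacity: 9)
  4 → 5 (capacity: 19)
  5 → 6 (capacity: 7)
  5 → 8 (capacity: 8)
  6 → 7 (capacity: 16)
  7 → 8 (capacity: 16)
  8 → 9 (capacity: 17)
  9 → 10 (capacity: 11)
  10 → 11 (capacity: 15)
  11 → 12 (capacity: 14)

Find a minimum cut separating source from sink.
Min cut value = 11, edges: (9,10)

Min cut value: 11
Partition: S = [0, 1, 2, 3, 4, 5, 6, 7, 8, 9], T = [10, 11, 12]
Cut edges: (9,10)

By max-flow min-cut theorem, max flow = min cut = 11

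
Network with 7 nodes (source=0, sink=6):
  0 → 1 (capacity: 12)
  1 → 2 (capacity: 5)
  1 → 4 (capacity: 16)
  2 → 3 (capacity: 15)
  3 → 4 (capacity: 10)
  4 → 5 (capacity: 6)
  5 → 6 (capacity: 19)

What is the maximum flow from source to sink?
Maximum flow = 6

Max flow: 6

Flow assignment:
  0 → 1: 6/12
  1 → 4: 6/16
  4 → 5: 6/6
  5 → 6: 6/19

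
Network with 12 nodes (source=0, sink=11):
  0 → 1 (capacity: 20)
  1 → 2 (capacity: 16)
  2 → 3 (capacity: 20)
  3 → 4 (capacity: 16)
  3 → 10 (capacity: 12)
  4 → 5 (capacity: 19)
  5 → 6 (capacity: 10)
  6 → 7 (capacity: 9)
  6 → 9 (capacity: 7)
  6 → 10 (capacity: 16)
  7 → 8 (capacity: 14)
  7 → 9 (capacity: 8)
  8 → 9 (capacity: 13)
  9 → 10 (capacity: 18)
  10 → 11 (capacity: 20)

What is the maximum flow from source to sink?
Maximum flow = 16

Max flow: 16

Flow assignment:
  0 → 1: 16/20
  1 → 2: 16/16
  2 → 3: 16/20
  3 → 4: 4/16
  3 → 10: 12/12
  4 → 5: 4/19
  5 → 6: 4/10
  6 → 10: 4/16
  10 → 11: 16/20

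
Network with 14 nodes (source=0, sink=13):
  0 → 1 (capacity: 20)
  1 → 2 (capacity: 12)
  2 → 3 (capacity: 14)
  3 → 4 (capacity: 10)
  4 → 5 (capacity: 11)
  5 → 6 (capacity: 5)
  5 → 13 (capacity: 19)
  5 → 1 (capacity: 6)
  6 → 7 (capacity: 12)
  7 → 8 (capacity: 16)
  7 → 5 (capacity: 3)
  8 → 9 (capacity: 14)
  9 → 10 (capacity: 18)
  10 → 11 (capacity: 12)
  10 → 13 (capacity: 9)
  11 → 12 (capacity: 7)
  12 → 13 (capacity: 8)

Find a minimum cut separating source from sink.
Min cut value = 10, edges: (3,4)

Min cut value: 10
Partition: S = [0, 1, 2, 3], T = [4, 5, 6, 7, 8, 9, 10, 11, 12, 13]
Cut edges: (3,4)

By max-flow min-cut theorem, max flow = min cut = 10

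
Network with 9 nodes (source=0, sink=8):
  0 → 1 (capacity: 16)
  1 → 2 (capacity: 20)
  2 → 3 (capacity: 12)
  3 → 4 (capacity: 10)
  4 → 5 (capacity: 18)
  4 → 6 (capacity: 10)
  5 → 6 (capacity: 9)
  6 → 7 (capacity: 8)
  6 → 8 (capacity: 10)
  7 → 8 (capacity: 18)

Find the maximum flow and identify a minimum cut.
Max flow = 10, Min cut edges: (3,4)

Maximum flow: 10
Minimum cut: (3,4)
Partition: S = [0, 1, 2, 3], T = [4, 5, 6, 7, 8]

Max-flow min-cut theorem verified: both equal 10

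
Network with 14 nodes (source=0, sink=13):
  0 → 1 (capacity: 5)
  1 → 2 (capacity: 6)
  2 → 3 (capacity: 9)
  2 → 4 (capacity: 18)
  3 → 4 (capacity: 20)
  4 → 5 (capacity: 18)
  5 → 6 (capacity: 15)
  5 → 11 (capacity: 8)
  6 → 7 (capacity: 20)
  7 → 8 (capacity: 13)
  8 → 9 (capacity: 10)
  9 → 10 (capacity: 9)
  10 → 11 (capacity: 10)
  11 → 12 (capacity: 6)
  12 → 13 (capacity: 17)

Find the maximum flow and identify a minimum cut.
Max flow = 5, Min cut edges: (0,1)

Maximum flow: 5
Minimum cut: (0,1)
Partition: S = [0], T = [1, 2, 3, 4, 5, 6, 7, 8, 9, 10, 11, 12, 13]

Max-flow min-cut theorem verified: both equal 5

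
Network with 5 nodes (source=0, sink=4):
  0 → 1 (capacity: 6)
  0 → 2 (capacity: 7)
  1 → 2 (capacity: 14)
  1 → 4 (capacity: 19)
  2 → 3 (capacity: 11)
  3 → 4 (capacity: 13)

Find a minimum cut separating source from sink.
Min cut value = 13, edges: (0,1), (0,2)

Min cut value: 13
Partition: S = [0], T = [1, 2, 3, 4]
Cut edges: (0,1), (0,2)

By max-flow min-cut theorem, max flow = min cut = 13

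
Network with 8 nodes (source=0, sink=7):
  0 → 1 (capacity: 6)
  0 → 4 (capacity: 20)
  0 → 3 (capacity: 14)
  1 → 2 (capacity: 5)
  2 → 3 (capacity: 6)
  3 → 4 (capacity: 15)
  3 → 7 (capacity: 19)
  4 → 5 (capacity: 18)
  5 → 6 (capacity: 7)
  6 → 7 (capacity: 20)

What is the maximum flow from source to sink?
Maximum flow = 26

Max flow: 26

Flow assignment:
  0 → 1: 5/6
  0 → 4: 7/20
  0 → 3: 14/14
  1 → 2: 5/5
  2 → 3: 5/6
  3 → 7: 19/19
  4 → 5: 7/18
  5 → 6: 7/7
  6 → 7: 7/20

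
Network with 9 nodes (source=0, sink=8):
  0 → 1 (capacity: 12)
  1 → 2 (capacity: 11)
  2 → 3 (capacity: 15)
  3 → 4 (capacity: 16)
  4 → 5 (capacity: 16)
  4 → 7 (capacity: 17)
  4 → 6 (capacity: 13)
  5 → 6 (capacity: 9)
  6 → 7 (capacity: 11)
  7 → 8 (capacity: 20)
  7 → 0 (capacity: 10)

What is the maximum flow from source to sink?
Maximum flow = 11

Max flow: 11

Flow assignment:
  0 → 1: 11/12
  1 → 2: 11/11
  2 → 3: 11/15
  3 → 4: 11/16
  4 → 7: 11/17
  7 → 8: 11/20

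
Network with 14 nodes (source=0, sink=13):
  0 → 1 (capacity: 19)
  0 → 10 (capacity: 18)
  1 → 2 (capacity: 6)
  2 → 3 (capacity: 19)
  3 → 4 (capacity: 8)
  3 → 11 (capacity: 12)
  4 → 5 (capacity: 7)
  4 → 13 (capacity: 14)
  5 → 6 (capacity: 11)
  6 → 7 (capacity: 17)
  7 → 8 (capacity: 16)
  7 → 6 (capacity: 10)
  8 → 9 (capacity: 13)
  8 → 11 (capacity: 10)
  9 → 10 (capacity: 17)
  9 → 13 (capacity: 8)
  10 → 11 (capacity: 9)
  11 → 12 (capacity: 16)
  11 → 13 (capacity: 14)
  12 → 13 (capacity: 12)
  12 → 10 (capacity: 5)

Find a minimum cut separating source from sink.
Min cut value = 15, edges: (1,2), (10,11)

Min cut value: 15
Partition: S = [0, 1, 10], T = [2, 3, 4, 5, 6, 7, 8, 9, 11, 12, 13]
Cut edges: (1,2), (10,11)

By max-flow min-cut theorem, max flow = min cut = 15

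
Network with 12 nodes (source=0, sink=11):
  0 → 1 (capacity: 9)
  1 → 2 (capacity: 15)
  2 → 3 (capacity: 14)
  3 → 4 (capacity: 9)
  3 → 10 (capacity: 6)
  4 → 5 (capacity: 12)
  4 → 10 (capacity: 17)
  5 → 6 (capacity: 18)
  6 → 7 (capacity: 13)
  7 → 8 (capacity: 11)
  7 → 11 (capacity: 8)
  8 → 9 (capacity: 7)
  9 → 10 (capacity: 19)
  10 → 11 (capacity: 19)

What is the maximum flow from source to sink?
Maximum flow = 9

Max flow: 9

Flow assignment:
  0 → 1: 9/9
  1 → 2: 9/15
  2 → 3: 9/14
  3 → 4: 3/9
  3 → 10: 6/6
  4 → 10: 3/17
  10 → 11: 9/19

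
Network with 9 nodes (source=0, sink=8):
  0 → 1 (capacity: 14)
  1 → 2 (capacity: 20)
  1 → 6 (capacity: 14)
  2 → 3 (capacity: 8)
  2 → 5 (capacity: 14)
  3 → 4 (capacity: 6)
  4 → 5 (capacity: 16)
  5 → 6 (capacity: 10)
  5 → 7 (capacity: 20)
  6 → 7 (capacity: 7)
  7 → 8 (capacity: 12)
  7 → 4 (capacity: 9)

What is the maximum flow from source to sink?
Maximum flow = 12

Max flow: 12

Flow assignment:
  0 → 1: 12/14
  1 → 2: 5/20
  1 → 6: 7/14
  2 → 5: 5/14
  5 → 7: 5/20
  6 → 7: 7/7
  7 → 8: 12/12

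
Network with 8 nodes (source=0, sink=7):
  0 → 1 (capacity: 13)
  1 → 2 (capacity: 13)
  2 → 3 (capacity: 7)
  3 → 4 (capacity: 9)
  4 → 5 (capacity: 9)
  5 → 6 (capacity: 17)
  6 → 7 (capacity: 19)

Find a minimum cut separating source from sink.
Min cut value = 7, edges: (2,3)

Min cut value: 7
Partition: S = [0, 1, 2], T = [3, 4, 5, 6, 7]
Cut edges: (2,3)

By max-flow min-cut theorem, max flow = min cut = 7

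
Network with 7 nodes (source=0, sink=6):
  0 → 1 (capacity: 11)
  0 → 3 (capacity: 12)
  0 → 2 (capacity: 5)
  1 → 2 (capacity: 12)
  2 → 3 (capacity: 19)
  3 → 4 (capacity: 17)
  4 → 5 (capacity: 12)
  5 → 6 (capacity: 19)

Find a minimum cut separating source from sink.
Min cut value = 12, edges: (4,5)

Min cut value: 12
Partition: S = [0, 1, 2, 3, 4], T = [5, 6]
Cut edges: (4,5)

By max-flow min-cut theorem, max flow = min cut = 12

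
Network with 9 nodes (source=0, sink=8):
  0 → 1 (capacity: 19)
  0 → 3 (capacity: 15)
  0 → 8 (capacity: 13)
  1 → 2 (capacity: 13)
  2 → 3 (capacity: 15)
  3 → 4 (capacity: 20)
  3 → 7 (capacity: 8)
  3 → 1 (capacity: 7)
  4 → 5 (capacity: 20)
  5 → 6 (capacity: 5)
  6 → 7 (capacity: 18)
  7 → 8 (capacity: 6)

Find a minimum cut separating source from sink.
Min cut value = 19, edges: (0,8), (7,8)

Min cut value: 19
Partition: S = [0, 1, 2, 3, 4, 5, 6, 7], T = [8]
Cut edges: (0,8), (7,8)

By max-flow min-cut theorem, max flow = min cut = 19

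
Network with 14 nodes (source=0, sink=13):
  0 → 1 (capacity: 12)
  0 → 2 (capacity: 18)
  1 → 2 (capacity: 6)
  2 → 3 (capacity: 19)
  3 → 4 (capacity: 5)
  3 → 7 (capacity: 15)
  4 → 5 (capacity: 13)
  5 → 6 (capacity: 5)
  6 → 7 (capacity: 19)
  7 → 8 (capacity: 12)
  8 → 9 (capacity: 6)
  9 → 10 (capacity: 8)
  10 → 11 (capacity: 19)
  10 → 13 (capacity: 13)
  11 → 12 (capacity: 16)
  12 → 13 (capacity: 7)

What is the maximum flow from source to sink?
Maximum flow = 6

Max flow: 6

Flow assignment:
  0 → 1: 6/12
  1 → 2: 6/6
  2 → 3: 6/19
  3 → 4: 4/5
  3 → 7: 2/15
  4 → 5: 4/13
  5 → 6: 4/5
  6 → 7: 4/19
  7 → 8: 6/12
  8 → 9: 6/6
  9 → 10: 6/8
  10 → 13: 6/13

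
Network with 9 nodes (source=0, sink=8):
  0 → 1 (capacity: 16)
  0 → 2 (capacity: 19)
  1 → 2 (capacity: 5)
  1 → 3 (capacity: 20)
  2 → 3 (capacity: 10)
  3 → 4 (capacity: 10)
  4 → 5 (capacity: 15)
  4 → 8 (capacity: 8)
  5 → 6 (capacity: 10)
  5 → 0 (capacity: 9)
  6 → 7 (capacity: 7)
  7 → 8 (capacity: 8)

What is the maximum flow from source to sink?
Maximum flow = 10

Max flow: 10

Flow assignment:
  0 → 2: 10/19
  2 → 3: 10/10
  3 → 4: 10/10
  4 → 5: 2/15
  4 → 8: 8/8
  5 → 6: 2/10
  6 → 7: 2/7
  7 → 8: 2/8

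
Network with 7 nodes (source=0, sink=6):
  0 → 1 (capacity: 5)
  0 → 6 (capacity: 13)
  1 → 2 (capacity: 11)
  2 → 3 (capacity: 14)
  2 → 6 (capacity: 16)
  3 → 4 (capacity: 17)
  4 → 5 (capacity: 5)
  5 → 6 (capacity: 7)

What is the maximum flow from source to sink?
Maximum flow = 18

Max flow: 18

Flow assignment:
  0 → 1: 5/5
  0 → 6: 13/13
  1 → 2: 5/11
  2 → 6: 5/16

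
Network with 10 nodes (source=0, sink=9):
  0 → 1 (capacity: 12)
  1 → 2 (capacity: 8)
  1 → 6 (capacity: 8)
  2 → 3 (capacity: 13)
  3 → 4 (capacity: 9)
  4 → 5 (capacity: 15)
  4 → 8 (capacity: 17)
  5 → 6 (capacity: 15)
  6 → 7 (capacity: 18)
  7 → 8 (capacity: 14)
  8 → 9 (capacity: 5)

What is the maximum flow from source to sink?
Maximum flow = 5

Max flow: 5

Flow assignment:
  0 → 1: 5/12
  1 → 6: 5/8
  6 → 7: 5/18
  7 → 8: 5/14
  8 → 9: 5/5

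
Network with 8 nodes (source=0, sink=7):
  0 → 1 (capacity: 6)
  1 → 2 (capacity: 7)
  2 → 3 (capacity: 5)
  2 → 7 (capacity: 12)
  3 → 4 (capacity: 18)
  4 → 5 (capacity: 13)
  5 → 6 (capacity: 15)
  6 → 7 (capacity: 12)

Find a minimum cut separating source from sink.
Min cut value = 6, edges: (0,1)

Min cut value: 6
Partition: S = [0], T = [1, 2, 3, 4, 5, 6, 7]
Cut edges: (0,1)

By max-flow min-cut theorem, max flow = min cut = 6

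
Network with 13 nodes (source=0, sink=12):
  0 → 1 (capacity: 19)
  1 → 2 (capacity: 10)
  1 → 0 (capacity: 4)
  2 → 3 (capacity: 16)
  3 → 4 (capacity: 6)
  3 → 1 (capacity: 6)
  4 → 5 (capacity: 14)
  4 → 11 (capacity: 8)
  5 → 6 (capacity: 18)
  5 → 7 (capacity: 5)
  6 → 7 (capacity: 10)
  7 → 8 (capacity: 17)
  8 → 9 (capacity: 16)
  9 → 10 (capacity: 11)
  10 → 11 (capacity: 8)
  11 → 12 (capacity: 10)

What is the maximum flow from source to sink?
Maximum flow = 6

Max flow: 6

Flow assignment:
  0 → 1: 6/19
  1 → 2: 6/10
  2 → 3: 6/16
  3 → 4: 6/6
  4 → 11: 6/8
  11 → 12: 6/10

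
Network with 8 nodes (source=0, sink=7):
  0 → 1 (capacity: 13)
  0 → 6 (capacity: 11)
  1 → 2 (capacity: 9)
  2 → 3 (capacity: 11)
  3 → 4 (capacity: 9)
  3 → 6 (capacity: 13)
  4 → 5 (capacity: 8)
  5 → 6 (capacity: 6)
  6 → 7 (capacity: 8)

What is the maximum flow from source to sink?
Maximum flow = 8

Max flow: 8

Flow assignment:
  0 → 1: 8/13
  1 → 2: 8/9
  2 → 3: 8/11
  3 → 6: 8/13
  6 → 7: 8/8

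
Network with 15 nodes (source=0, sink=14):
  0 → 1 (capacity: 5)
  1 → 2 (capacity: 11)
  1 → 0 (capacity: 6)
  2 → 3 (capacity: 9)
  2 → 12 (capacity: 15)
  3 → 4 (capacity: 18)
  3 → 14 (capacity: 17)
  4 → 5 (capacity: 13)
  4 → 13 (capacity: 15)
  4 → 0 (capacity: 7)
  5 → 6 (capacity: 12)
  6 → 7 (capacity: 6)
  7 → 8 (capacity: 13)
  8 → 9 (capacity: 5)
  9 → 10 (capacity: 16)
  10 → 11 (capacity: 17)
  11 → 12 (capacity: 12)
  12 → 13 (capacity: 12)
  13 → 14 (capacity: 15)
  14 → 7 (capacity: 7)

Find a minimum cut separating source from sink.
Min cut value = 5, edges: (0,1)

Min cut value: 5
Partition: S = [0], T = [1, 2, 3, 4, 5, 6, 7, 8, 9, 10, 11, 12, 13, 14]
Cut edges: (0,1)

By max-flow min-cut theorem, max flow = min cut = 5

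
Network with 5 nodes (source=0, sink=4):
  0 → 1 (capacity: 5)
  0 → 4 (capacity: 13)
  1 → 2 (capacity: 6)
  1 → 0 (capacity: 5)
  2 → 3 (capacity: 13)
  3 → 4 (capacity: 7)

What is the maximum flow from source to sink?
Maximum flow = 18

Max flow: 18

Flow assignment:
  0 → 1: 5/5
  0 → 4: 13/13
  1 → 2: 5/6
  2 → 3: 5/13
  3 → 4: 5/7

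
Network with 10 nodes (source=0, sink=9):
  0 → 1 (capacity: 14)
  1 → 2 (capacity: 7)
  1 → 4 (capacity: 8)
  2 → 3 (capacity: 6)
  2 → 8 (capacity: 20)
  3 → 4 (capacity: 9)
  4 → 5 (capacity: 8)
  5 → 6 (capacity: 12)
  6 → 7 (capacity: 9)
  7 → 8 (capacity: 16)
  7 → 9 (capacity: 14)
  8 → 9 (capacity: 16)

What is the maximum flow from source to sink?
Maximum flow = 14

Max flow: 14

Flow assignment:
  0 → 1: 14/14
  1 → 2: 7/7
  1 → 4: 7/8
  2 → 8: 7/20
  4 → 5: 7/8
  5 → 6: 7/12
  6 → 7: 7/9
  7 → 9: 7/14
  8 → 9: 7/16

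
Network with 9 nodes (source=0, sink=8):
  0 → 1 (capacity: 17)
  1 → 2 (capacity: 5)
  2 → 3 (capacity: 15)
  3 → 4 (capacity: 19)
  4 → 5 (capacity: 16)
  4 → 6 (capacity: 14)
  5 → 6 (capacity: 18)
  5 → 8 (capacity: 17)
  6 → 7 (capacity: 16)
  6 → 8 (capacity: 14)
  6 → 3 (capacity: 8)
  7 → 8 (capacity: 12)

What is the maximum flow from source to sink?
Maximum flow = 5

Max flow: 5

Flow assignment:
  0 → 1: 5/17
  1 → 2: 5/5
  2 → 3: 5/15
  3 → 4: 5/19
  4 → 5: 5/16
  5 → 8: 5/17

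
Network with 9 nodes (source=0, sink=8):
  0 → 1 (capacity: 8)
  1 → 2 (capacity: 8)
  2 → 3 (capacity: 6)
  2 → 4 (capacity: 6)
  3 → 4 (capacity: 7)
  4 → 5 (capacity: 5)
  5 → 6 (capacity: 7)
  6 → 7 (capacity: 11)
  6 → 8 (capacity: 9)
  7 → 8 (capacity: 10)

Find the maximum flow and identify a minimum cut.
Max flow = 5, Min cut edges: (4,5)

Maximum flow: 5
Minimum cut: (4,5)
Partition: S = [0, 1, 2, 3, 4], T = [5, 6, 7, 8]

Max-flow min-cut theorem verified: both equal 5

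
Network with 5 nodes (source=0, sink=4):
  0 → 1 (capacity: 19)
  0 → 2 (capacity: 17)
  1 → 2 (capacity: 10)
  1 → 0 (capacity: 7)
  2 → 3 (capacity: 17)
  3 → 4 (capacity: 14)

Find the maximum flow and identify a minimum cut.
Max flow = 14, Min cut edges: (3,4)

Maximum flow: 14
Minimum cut: (3,4)
Partition: S = [0, 1, 2, 3], T = [4]

Max-flow min-cut theorem verified: both equal 14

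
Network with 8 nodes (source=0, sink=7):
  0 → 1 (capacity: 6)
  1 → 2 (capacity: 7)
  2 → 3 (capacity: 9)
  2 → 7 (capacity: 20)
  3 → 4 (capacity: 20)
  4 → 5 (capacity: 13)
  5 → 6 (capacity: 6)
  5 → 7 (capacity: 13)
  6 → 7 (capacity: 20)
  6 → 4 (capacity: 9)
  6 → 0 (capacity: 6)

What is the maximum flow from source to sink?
Maximum flow = 6

Max flow: 6

Flow assignment:
  0 → 1: 6/6
  1 → 2: 6/7
  2 → 7: 6/20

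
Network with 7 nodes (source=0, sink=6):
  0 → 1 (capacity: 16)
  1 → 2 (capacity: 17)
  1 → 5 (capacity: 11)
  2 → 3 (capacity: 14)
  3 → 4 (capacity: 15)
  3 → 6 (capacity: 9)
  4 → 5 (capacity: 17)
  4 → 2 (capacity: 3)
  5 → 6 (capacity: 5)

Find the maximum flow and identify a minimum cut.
Max flow = 14, Min cut edges: (3,6), (5,6)

Maximum flow: 14
Minimum cut: (3,6), (5,6)
Partition: S = [0, 1, 2, 3, 4, 5], T = [6]

Max-flow min-cut theorem verified: both equal 14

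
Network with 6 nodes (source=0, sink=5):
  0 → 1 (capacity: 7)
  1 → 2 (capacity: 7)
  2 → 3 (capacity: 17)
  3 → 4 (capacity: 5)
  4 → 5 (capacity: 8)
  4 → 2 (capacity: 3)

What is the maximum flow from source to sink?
Maximum flow = 5

Max flow: 5

Flow assignment:
  0 → 1: 5/7
  1 → 2: 5/7
  2 → 3: 5/17
  3 → 4: 5/5
  4 → 5: 5/8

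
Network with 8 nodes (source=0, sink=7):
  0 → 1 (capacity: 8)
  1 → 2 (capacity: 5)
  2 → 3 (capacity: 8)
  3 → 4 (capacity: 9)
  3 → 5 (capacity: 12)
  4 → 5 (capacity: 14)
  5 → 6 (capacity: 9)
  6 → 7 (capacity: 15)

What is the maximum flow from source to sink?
Maximum flow = 5

Max flow: 5

Flow assignment:
  0 → 1: 5/8
  1 → 2: 5/5
  2 → 3: 5/8
  3 → 5: 5/12
  5 → 6: 5/9
  6 → 7: 5/15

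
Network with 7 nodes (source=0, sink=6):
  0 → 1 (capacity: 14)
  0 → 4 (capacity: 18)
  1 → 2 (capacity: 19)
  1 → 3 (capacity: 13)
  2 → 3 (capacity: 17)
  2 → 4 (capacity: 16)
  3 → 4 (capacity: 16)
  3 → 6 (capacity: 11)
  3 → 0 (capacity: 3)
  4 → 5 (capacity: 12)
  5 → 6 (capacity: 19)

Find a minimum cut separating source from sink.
Min cut value = 23, edges: (3,6), (4,5)

Min cut value: 23
Partition: S = [0, 1, 2, 3, 4], T = [5, 6]
Cut edges: (3,6), (4,5)

By max-flow min-cut theorem, max flow = min cut = 23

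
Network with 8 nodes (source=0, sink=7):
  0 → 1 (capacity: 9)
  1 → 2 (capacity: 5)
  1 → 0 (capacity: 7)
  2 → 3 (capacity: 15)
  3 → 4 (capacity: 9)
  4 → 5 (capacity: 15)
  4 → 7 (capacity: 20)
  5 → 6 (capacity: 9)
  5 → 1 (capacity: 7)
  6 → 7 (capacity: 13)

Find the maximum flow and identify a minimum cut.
Max flow = 5, Min cut edges: (1,2)

Maximum flow: 5
Minimum cut: (1,2)
Partition: S = [0, 1], T = [2, 3, 4, 5, 6, 7]

Max-flow min-cut theorem verified: both equal 5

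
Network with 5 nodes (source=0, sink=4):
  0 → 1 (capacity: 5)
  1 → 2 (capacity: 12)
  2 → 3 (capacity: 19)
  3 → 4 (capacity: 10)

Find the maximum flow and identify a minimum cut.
Max flow = 5, Min cut edges: (0,1)

Maximum flow: 5
Minimum cut: (0,1)
Partition: S = [0], T = [1, 2, 3, 4]

Max-flow min-cut theorem verified: both equal 5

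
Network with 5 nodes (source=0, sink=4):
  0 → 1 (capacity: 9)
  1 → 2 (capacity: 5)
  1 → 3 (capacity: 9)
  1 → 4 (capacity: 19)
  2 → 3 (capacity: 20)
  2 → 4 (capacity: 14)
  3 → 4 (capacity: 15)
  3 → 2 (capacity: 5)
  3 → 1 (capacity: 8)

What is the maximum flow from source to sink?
Maximum flow = 9

Max flow: 9

Flow assignment:
  0 → 1: 9/9
  1 → 4: 9/19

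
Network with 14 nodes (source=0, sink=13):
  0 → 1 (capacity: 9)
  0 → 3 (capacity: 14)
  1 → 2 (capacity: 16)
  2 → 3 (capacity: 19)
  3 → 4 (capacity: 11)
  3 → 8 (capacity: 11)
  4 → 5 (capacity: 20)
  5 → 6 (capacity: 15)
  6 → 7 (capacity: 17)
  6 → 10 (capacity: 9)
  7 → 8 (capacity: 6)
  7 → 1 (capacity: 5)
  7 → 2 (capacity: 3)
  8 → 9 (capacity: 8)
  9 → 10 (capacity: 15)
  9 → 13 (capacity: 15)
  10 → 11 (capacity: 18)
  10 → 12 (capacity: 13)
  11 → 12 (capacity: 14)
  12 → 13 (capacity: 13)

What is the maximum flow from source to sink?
Maximum flow = 17

Max flow: 17

Flow assignment:
  0 → 1: 7/9
  0 → 3: 10/14
  1 → 2: 9/16
  2 → 3: 9/19
  3 → 4: 11/11
  3 → 8: 8/11
  4 → 5: 11/20
  5 → 6: 11/15
  6 → 7: 2/17
  6 → 10: 9/9
  7 → 1: 2/5
  8 → 9: 8/8
  9 → 13: 8/15
  10 → 12: 9/13
  12 → 13: 9/13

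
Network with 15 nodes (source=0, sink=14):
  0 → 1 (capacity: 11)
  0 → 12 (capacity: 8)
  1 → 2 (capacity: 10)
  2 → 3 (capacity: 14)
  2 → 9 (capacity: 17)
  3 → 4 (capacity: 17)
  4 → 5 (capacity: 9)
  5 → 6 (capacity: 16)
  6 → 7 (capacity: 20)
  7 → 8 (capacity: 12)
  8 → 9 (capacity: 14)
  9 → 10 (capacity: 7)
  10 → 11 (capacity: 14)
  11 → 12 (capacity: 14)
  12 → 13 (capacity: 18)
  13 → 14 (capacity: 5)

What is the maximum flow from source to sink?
Maximum flow = 5

Max flow: 5

Flow assignment:
  0 → 1: 5/11
  1 → 2: 5/10
  2 → 9: 5/17
  9 → 10: 5/7
  10 → 11: 5/14
  11 → 12: 5/14
  12 → 13: 5/18
  13 → 14: 5/5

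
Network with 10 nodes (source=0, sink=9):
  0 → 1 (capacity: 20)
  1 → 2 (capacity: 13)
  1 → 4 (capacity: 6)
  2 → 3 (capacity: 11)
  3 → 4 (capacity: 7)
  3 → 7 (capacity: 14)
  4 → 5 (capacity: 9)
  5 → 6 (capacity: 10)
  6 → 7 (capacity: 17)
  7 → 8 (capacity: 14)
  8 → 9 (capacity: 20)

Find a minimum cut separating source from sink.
Min cut value = 14, edges: (7,8)

Min cut value: 14
Partition: S = [0, 1, 2, 3, 4, 5, 6, 7], T = [8, 9]
Cut edges: (7,8)

By max-flow min-cut theorem, max flow = min cut = 14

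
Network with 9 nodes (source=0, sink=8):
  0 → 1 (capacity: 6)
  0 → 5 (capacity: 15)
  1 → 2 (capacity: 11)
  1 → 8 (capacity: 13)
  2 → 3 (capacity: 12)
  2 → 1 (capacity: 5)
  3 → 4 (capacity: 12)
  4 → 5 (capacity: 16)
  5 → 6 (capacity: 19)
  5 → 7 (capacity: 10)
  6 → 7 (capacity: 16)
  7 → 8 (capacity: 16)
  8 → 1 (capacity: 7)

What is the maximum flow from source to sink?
Maximum flow = 21

Max flow: 21

Flow assignment:
  0 → 1: 6/6
  0 → 5: 15/15
  1 → 8: 6/13
  5 → 6: 5/19
  5 → 7: 10/10
  6 → 7: 5/16
  7 → 8: 15/16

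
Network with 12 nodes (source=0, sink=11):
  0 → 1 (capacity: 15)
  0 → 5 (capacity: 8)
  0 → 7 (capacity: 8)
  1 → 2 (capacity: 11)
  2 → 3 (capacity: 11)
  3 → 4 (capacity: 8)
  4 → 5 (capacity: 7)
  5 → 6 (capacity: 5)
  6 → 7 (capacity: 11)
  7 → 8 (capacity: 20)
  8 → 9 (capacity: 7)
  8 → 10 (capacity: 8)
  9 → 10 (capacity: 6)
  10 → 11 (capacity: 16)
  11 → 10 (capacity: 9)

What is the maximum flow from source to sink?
Maximum flow = 13

Max flow: 13

Flow assignment:
  0 → 1: 5/15
  0 → 7: 8/8
  1 → 2: 5/11
  2 → 3: 5/11
  3 → 4: 5/8
  4 → 5: 5/7
  5 → 6: 5/5
  6 → 7: 5/11
  7 → 8: 13/20
  8 → 9: 5/7
  8 → 10: 8/8
  9 → 10: 5/6
  10 → 11: 13/16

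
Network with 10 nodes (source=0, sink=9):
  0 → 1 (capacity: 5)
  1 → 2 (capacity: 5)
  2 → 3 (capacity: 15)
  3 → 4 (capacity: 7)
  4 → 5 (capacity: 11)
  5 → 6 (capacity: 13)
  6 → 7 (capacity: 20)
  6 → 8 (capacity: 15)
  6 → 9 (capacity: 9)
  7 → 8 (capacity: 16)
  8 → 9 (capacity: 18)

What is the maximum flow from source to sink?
Maximum flow = 5

Max flow: 5

Flow assignment:
  0 → 1: 5/5
  1 → 2: 5/5
  2 → 3: 5/15
  3 → 4: 5/7
  4 → 5: 5/11
  5 → 6: 5/13
  6 → 9: 5/9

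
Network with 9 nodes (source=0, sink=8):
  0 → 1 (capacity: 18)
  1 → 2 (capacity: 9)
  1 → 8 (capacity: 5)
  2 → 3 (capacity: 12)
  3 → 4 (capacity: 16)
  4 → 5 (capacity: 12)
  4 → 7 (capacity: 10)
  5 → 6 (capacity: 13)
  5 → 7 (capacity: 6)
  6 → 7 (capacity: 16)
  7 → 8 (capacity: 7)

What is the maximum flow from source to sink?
Maximum flow = 12

Max flow: 12

Flow assignment:
  0 → 1: 12/18
  1 → 2: 7/9
  1 → 8: 5/5
  2 → 3: 7/12
  3 → 4: 7/16
  4 → 7: 7/10
  7 → 8: 7/7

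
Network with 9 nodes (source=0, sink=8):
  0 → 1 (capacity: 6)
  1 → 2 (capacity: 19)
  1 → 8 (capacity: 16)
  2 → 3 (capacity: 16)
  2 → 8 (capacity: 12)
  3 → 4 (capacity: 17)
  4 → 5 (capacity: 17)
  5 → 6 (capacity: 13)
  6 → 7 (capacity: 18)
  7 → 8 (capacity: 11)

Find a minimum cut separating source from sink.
Min cut value = 6, edges: (0,1)

Min cut value: 6
Partition: S = [0], T = [1, 2, 3, 4, 5, 6, 7, 8]
Cut edges: (0,1)

By max-flow min-cut theorem, max flow = min cut = 6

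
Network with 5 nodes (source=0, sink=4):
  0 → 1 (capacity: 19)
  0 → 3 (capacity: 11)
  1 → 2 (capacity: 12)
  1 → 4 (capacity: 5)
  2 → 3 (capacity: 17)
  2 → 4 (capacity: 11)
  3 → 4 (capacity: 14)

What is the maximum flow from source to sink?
Maximum flow = 28

Max flow: 28

Flow assignment:
  0 → 1: 17/19
  0 → 3: 11/11
  1 → 2: 12/12
  1 → 4: 5/5
  2 → 3: 1/17
  2 → 4: 11/11
  3 → 4: 12/14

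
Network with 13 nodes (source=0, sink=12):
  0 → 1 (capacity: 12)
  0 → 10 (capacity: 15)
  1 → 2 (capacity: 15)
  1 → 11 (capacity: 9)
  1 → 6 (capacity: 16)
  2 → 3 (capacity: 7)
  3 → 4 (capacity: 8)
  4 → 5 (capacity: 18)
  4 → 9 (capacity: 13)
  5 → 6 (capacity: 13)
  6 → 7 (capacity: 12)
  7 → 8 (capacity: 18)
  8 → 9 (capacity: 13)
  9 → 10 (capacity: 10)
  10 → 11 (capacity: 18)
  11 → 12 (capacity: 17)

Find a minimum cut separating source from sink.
Min cut value = 17, edges: (11,12)

Min cut value: 17
Partition: S = [0, 1, 2, 3, 4, 5, 6, 7, 8, 9, 10, 11], T = [12]
Cut edges: (11,12)

By max-flow min-cut theorem, max flow = min cut = 17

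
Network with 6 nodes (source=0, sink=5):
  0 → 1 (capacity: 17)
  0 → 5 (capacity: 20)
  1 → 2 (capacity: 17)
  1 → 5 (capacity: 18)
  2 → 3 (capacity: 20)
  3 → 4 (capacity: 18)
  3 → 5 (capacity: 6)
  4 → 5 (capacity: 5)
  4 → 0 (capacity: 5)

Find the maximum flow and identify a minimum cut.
Max flow = 37, Min cut edges: (0,1), (0,5)

Maximum flow: 37
Minimum cut: (0,1), (0,5)
Partition: S = [0], T = [1, 2, 3, 4, 5]

Max-flow min-cut theorem verified: both equal 37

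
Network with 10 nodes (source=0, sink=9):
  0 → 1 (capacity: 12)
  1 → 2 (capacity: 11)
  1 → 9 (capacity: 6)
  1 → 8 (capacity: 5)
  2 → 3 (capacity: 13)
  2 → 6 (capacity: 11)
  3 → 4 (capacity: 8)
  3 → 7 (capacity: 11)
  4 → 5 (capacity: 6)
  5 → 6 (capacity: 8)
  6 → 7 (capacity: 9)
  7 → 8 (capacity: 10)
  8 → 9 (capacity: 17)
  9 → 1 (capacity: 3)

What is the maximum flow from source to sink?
Maximum flow = 12

Max flow: 12

Flow assignment:
  0 → 1: 12/12
  1 → 2: 1/11
  1 → 9: 6/6
  1 → 8: 5/5
  2 → 3: 1/13
  3 → 7: 1/11
  7 → 8: 1/10
  8 → 9: 6/17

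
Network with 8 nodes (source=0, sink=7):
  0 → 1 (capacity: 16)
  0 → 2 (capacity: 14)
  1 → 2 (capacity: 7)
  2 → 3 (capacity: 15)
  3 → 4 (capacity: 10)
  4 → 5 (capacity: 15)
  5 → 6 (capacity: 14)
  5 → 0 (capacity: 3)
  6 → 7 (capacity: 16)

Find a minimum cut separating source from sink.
Min cut value = 10, edges: (3,4)

Min cut value: 10
Partition: S = [0, 1, 2, 3], T = [4, 5, 6, 7]
Cut edges: (3,4)

By max-flow min-cut theorem, max flow = min cut = 10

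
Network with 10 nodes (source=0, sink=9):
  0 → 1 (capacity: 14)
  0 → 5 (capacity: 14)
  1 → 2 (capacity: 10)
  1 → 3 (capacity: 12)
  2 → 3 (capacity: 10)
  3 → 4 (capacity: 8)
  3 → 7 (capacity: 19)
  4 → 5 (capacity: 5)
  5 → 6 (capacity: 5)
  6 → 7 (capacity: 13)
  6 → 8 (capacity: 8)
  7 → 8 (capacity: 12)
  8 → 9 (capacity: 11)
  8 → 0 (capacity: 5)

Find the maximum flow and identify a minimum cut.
Max flow = 11, Min cut edges: (8,9)

Maximum flow: 11
Minimum cut: (8,9)
Partition: S = [0, 1, 2, 3, 4, 5, 6, 7, 8], T = [9]

Max-flow min-cut theorem verified: both equal 11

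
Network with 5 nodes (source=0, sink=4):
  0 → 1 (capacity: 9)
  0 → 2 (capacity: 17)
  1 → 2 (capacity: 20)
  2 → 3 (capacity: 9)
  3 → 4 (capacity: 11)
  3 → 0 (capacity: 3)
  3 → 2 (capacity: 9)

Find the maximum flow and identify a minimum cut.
Max flow = 9, Min cut edges: (2,3)

Maximum flow: 9
Minimum cut: (2,3)
Partition: S = [0, 1, 2], T = [3, 4]

Max-flow min-cut theorem verified: both equal 9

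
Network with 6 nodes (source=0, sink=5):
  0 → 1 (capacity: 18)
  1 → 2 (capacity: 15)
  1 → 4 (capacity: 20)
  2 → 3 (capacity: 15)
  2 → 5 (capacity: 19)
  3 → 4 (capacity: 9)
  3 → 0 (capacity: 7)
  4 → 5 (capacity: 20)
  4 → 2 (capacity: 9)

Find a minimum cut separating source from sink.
Min cut value = 18, edges: (0,1)

Min cut value: 18
Partition: S = [0], T = [1, 2, 3, 4, 5]
Cut edges: (0,1)

By max-flow min-cut theorem, max flow = min cut = 18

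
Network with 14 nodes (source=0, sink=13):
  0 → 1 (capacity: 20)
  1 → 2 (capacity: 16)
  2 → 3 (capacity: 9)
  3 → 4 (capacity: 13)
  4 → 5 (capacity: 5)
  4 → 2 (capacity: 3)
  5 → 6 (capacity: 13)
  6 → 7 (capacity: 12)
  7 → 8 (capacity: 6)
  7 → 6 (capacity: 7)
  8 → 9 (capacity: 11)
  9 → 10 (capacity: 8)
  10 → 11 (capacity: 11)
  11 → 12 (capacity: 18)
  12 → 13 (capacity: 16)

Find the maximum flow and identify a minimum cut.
Max flow = 5, Min cut edges: (4,5)

Maximum flow: 5
Minimum cut: (4,5)
Partition: S = [0, 1, 2, 3, 4], T = [5, 6, 7, 8, 9, 10, 11, 12, 13]

Max-flow min-cut theorem verified: both equal 5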